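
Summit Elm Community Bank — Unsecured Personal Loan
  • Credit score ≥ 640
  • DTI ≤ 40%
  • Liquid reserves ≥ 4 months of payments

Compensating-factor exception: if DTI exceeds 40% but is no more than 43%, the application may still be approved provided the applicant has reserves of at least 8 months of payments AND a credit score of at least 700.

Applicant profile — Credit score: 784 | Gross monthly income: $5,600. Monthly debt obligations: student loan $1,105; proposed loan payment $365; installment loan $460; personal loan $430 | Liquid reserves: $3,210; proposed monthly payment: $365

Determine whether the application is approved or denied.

Credit score 784 ≥ 640 (meets base)
Total debts = (1,105 + 365 + 460 + 430) = 2,360. DTI = 2,360/5,600 = 42.1% > 40% — standard DTI limit exceeded.
Liquid reserves cover 3,210/365 = 8.8 months — ≥ 4 required
DTI 42.1% is within the 40%–43% exception band; checking compensating factors.
Reserves 8.8 ≥ 8 months; credit score 784 ≥ 700.
Both override conditions satisfied; DTI exception granted.

Approved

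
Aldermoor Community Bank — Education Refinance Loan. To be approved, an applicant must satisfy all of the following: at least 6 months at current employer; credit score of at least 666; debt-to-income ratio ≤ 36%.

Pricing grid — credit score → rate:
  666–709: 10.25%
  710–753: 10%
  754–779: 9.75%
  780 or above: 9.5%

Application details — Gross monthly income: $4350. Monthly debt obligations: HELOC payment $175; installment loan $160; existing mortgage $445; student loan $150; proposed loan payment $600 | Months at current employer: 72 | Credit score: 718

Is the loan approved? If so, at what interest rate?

Credit score 718 ≥ 666 (meets minimum)
Total monthly debts = (175 + 160 + 445 + 150 + 600) = 1,530. DTI = 1,530/4,350 = 35.2% ≤ 36%
Employment 72 ≥ 6 months
All requirements met. Score 718 falls in the 710–753 tier → 10%.

Approved at 10%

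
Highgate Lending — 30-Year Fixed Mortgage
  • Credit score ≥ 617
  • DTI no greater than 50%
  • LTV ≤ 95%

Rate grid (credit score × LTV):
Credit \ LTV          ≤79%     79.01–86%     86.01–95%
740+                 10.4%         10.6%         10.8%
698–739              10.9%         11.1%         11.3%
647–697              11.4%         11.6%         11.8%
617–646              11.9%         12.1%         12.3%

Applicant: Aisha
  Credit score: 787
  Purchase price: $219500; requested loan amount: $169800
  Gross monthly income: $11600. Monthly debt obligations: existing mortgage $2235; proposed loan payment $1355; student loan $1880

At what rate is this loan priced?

10.4%

Credit score 787 ≥ 617; Total monthly debts = (2,235 + 1,355 + 1,880) = 5,470. DTI = 5,470/11,600 = 47.2% ≤ 50%
LTV = 169,800/219,500 = 77.4% ≤ 95%
Credit 787 → row 740+; LTV 77.4% → column ≤79%. Grid cell → 10.4%.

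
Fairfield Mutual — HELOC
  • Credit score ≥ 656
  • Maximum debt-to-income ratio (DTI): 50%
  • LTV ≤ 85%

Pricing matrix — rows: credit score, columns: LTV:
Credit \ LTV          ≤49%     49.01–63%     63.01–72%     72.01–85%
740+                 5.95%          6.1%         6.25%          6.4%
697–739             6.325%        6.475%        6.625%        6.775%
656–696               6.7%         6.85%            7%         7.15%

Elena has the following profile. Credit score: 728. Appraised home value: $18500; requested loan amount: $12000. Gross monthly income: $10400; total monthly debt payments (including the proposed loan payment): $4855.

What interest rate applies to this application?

6.625%

Credit score 728 ≥ 656; DTI: 4,855 ÷ 10,400 = 46.7%, within the 50% cap
LTV: 12,000 ÷ 18,500 = 64.9%, within 85% cap
Row: 728 falls in 697–739. Column: 64.9% falls in 63.01–72%. Rate = 6.625%.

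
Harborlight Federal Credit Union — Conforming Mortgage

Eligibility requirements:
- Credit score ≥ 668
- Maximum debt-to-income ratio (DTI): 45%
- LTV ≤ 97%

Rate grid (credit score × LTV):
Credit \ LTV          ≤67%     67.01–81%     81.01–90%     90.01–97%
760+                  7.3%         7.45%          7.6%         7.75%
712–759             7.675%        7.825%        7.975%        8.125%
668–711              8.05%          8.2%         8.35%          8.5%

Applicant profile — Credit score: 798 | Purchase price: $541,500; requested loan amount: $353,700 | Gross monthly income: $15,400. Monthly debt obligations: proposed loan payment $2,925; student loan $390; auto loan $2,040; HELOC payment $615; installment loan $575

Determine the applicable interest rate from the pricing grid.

Credit score 798 ≥ 668; Total monthly debts = (2,925 + 390 + 2,040 + 615 + 575) = 6,545. DTI: 6,545 ÷ 15,400 = 42.5%, within the 45% cap
Loan-to-value = 353,700/541,500 = 65.3% — pass (97% max)
Credit 798 → row 760+; LTV 65.3% → column ≤67%. Grid cell → 7.3%.

7.3%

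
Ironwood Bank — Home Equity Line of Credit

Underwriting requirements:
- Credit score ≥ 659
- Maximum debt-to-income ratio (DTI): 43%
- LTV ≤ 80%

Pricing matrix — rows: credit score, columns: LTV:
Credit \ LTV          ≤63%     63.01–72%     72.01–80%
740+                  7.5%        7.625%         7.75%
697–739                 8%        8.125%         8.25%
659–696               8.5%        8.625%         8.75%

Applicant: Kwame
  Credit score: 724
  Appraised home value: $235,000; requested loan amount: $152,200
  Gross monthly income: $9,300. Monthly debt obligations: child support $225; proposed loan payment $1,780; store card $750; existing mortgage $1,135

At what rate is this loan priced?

8.125%

Credit score 724 ≥ 659; Total monthly debts = (225 + 1,780 + 750 + 1,135) = 3,890. Debt-to-income = 3,890/9,300 = 41.8% — meets 43% limit
LTV: 152,200 ÷ 235,000 = 64.8%, within 80% cap
Row: 724 falls in 697–739. Column: 64.8% falls in 63.01–72%. Rate = 8.125%.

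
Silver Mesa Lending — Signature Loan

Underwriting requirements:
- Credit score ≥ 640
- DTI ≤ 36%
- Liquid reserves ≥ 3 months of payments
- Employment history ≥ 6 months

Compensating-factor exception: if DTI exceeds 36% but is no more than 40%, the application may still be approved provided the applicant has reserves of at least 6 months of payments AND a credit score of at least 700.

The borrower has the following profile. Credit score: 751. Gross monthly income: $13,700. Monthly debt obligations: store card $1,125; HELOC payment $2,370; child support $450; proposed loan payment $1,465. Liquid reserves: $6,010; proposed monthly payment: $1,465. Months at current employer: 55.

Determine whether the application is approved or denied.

Credit score 751 ≥ 640 (meets base)
Total debts = (1,125 + 2,370 + 450 + 1,465) = 5,410. DTI = 5,410/13,700 = 39.5% > 36% — standard DTI limit exceeded.
Reserves: 6,010 ÷ 1,465 = 4.1 months (meets 3-month minimum)
Employment 55 ≥ 6 months
DTI 39.5% is within the 36%–40% exception band; checking compensating factors.
Reserves 4.1 < 6 months; credit score 751 ≥ 700.
Compensating-factor requirement not fully met.

Denied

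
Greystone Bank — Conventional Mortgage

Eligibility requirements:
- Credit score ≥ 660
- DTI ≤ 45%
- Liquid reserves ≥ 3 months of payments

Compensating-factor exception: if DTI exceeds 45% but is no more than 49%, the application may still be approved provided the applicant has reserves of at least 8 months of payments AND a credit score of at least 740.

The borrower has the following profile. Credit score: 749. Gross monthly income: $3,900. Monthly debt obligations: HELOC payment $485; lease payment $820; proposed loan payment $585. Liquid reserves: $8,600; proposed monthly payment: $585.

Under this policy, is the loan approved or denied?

Credit score 749 ≥ 660 (meets base)
Total debts = (485 + 820 + 585) = 1,890. DTI: 1,890 ÷ 3,900 = 48.5%, over the 45% base limit.
Reserves: 8,600 ÷ 585 = 14.7 months (meets 3-month minimum)
48.5% falls in the override range (45%–49%), so the compensating-factor test applies.
Reserves 14.7 ≥ 8 months; credit score 749 ≥ 740.
Both compensating conditions met → exception applies.

Approved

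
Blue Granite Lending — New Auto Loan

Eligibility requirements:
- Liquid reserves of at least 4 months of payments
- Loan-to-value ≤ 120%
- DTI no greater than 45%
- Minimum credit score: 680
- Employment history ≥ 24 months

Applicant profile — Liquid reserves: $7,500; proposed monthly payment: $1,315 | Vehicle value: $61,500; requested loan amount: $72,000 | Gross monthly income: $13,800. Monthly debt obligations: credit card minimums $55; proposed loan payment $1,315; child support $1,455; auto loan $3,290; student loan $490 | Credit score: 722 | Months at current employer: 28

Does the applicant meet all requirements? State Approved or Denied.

Denied

Reserves: 7,500 ÷ 1,315 = 5.7 months (meets 4-month minimum)
LTV = 72,000/61,500 = 117.1% ≤ 120%
Total monthly debts = (55 + 1,315 + 1,455 + 3,290 + 490) = 6,605. Debt-to-income = 6,605/13,800 = 47.9% — over 45% limit
Credit score 722 ≥ 680 (meets)
Employment 28 ≥ 24 months
Fails on DTI.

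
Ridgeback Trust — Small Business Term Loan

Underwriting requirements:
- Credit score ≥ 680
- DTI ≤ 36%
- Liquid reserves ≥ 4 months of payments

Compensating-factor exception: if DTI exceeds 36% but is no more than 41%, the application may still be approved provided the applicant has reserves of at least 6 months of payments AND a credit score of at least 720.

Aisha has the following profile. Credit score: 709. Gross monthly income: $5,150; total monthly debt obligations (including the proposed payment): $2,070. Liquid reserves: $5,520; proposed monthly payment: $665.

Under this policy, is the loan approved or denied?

Denied

Credit score 709 ≥ 680 (meets base)
DTI: 2,070 ÷ 5,150 = 40.2%, over the 36% base limit.
Reserves: 5,520 ÷ 665 = 8.3 months (meets 4-month minimum)
DTI 40.2% is within the 36%–41% exception band; checking compensating factors.
Reserves 8.3 ≥ 6 months; credit score 709 < 720.
Compensating-factor requirement not fully met.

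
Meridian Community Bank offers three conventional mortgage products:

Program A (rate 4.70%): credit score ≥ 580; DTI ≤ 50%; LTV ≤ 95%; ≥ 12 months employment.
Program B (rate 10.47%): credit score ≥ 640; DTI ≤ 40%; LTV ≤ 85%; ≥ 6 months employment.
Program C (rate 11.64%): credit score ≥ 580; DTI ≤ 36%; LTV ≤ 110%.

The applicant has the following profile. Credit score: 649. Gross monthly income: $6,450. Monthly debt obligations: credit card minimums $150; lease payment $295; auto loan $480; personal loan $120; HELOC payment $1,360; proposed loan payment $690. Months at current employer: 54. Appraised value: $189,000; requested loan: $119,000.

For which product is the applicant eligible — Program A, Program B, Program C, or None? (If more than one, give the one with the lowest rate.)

Total debts = (150 + 295 + 480 + 120 + 1,360 + 690) = 3,095; DTI = 3,095/6,450 = 48%.
LTV = 119,000/189,000 = 63%.
Program A: score 649 ≥ 580; DTI 48% ≤ 50%; LTV 63% ≤ 95%; employment 54 ≥ 12 mo → qualifies.
Program B: score 649 ≥ 640; DTI 48% > 40%; LTV 63% ≤ 85%; employment 54 ≥ 6 mo → does not qualify.
Program C: score 649 ≥ 580; DTI 48% > 36%; LTV 63% ≤ 110% → does not qualify.

Program A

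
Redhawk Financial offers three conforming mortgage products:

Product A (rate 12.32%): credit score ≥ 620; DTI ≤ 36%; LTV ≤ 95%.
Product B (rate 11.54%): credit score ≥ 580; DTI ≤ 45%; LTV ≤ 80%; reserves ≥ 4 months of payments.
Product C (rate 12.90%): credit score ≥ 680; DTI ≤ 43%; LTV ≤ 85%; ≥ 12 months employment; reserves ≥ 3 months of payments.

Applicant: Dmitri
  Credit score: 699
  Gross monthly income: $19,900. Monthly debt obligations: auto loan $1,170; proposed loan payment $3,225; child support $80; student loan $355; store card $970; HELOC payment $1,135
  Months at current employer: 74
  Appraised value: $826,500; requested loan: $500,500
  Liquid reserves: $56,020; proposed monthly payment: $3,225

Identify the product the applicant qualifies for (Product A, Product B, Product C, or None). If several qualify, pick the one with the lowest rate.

Total debts = (1,170 + 3,225 + 80 + 355 + 970 + 1,135) = 6,935; DTI = 6,935/19,900 = 34.8%.
LTV = 500,500/826,500 = 60.6%.
Reserves = 56,020/3,225 = 17.4 months.
Product A: score 699 ≥ 620; DTI 34.8% ≤ 36%; LTV 60.6% ≤ 95% → qualifies.
Product B: score 699 ≥ 580; DTI 34.8% ≤ 45%; LTV 60.6% ≤ 80%; reserves 17.4 ≥ 4 mo → qualifies.
Product C: score 699 ≥ 680; DTI 34.8% ≤ 43%; LTV 60.6% ≤ 85%; employment 74 ≥ 12 mo; reserves 17.4 ≥ 3 mo → qualifies.
Qualifying: Product A, Product B, Product C. Lowest rate is 11.54% → Product B.

Product B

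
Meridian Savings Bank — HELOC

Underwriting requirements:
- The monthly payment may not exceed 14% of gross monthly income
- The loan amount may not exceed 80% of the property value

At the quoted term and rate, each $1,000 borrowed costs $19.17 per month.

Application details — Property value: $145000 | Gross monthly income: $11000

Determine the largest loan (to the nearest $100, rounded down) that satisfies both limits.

$80,300

Payment cap: 14% × $11,000 = $1,540/month.
At $19.17 per $1,000, that supports 1,540/19.17 × 1,000 ≈ $80,333 → $80,300.
LTV cap: 80% × $145,000 = $116,000 → $116,000.
Binding constraint: payment-to-income.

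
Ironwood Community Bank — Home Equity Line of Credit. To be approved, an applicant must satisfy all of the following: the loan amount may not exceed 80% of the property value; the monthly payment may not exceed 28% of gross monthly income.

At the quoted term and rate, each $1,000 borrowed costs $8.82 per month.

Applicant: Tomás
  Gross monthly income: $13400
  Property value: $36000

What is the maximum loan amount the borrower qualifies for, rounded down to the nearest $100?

Payment cap: 28% × $13,400 = $3,752/month.
At $8.82 per $1,000, that supports 3,752/8.82 × 1,000 ≈ $425,396 → $425,300.
LTV cap: 80% × $36,000 = $28,800 → $28,800.
Binding constraint: loan-to-value.

$28,800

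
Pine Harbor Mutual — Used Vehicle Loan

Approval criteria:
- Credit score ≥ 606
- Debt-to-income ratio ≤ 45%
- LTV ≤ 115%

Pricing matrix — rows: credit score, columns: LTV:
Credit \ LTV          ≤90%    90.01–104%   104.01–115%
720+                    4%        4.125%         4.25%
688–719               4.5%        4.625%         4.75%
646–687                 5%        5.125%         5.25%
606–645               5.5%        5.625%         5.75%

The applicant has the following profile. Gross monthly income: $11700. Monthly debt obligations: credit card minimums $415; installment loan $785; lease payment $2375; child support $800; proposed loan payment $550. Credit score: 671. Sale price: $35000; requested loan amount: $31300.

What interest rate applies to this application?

Credit score 671 ≥ 606; Total monthly debts = (415 + 785 + 2,375 + 800 + 550) = 4,925. Debt-to-income = 4,925/11,700 = 42.1% — meets 45% limit
LTV = 31,300/35,000 = 89.4% ≤ 115%
Score 671 is in the 646–687 band; LTV 89.4% is in the ≤90% band → 5%.

5%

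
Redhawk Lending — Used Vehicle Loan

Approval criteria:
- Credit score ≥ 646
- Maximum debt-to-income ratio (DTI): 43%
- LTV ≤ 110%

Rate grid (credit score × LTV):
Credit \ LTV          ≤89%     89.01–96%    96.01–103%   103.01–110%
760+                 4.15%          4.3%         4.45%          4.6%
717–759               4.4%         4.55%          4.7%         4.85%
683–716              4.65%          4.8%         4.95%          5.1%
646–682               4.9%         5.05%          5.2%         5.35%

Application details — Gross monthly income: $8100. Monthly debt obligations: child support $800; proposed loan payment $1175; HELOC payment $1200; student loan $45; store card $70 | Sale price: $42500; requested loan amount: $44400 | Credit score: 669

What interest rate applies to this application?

5.35%

Credit score 669 ≥ 646; Total monthly debts = (800 + 1,175 + 1,200 + 45 + 70) = 3,290. Debt-to-income = 3,290/8,100 = 40.6% — meets 43% limit
LTV: 44,400 ÷ 42,500 = 104.5%, within 110% cap
Row: 669 falls in 646–682. Column: 104.5% falls in 103.01–110%. Rate = 5.35%.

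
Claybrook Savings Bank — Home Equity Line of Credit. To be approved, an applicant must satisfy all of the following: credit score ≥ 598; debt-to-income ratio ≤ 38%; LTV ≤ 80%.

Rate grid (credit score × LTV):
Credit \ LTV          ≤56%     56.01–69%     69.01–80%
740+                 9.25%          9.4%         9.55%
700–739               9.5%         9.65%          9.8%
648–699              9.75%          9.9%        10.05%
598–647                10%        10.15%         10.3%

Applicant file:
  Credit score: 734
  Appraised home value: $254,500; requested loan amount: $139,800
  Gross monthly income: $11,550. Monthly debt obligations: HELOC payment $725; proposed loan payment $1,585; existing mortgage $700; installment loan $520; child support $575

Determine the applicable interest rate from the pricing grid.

9.5%

Credit score 734 ≥ 598; Total monthly debts = (725 + 1,585 + 700 + 520 + 575) = 4,105. DTI: 4,105 ÷ 11,550 = 35.5%, within the 38% cap
Loan-to-value = 139,800/254,500 = 54.9% — pass (80% max)
Row: 734 falls in 700–739. Column: 54.9% falls in ≤56%. Rate = 9.5%.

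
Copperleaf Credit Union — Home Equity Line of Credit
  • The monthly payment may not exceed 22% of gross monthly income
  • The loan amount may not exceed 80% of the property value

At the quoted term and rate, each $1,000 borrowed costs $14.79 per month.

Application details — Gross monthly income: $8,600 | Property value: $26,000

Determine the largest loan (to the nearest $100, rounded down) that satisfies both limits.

Payment cap: 22% × $8,600 = $1,892/month.
At $14.79 per $1,000, that supports 1,892/14.79 × 1,000 ≈ $127,924 → $127,900.
LTV cap: 80% × $26,000 = $20,800 → $20,800.
Binding constraint: loan-to-value.

$20,800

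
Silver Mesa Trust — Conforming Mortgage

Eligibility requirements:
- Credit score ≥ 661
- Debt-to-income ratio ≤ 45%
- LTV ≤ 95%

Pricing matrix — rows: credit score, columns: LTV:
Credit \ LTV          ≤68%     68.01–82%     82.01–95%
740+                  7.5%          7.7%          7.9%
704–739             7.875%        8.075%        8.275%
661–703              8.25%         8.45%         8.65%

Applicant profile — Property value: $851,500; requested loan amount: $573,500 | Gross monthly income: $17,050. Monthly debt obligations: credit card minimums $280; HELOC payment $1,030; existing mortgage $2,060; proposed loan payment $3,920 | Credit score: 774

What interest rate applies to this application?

7.5%

Credit score 774 ≥ 661; Total monthly debts = (280 + 1,030 + 2,060 + 3,920) = 7,290. DTI = 7,290/17,050 = 42.8% ≤ 45%
LTV: 573,500 ÷ 851,500 = 67.4%, within 95% cap
Credit 774 → row 740+; LTV 67.4% → column ≤68%. Grid cell → 7.5%.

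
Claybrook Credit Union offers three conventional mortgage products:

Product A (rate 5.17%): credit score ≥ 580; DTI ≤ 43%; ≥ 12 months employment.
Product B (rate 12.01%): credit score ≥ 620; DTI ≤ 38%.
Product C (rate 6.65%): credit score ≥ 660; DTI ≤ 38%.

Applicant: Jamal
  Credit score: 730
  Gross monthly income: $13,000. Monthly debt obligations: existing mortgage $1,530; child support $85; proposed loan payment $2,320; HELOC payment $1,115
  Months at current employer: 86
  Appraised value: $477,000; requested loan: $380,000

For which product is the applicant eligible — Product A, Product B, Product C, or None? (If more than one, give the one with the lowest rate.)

Total debts = (1,530 + 85 + 2,320 + 1,115) = 5,050; DTI = 5,050/13,000 = 38.8%.
LTV = 380,000/477,000 = 79.7%.
Product A: score 730 ≥ 580; DTI 38.8% ≤ 43%; employment 86 ≥ 12 mo → qualifies.
Product B: score 730 ≥ 620; DTI 38.8% > 38% → does not qualify.
Product C: score 730 ≥ 660; DTI 38.8% > 38% → does not qualify.

Product A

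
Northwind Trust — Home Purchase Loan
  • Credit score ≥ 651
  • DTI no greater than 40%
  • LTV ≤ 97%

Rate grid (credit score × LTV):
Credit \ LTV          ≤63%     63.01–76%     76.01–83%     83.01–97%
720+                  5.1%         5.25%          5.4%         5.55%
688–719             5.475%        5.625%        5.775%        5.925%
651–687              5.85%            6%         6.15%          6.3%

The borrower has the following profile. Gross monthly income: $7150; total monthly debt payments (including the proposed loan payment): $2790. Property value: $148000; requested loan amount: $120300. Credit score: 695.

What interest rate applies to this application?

Credit score 695 ≥ 651; Debt-to-income = 2,790/7,150 = 39% — meets 40% limit
LTV = 120,300/148,000 = 81.3% ≤ 97%
Credit 695 → row 688–719; LTV 81.3% → column 76.01–83%. Grid cell → 5.775%.

5.775%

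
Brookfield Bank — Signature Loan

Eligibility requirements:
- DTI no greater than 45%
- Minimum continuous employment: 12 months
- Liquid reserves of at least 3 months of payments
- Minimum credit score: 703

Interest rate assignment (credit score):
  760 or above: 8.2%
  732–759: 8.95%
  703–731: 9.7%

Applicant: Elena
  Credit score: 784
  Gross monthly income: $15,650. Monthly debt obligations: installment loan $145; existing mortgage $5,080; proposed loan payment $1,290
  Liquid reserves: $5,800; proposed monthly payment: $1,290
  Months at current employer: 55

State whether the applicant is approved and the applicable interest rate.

Credit score 784 ≥ 703 (meets minimum)
Total monthly debts = (145 + 5,080 + 1,290) = 6,515. Debt-to-income = 6,515/15,650 = 41.6% — meets 45% limit
Liquid reserves cover 5,800/1,290 = 4.5 months — ≥ 3 required
Employment 55 ≥ 12 months
All requirements met. Score 784 falls in the 760 or above tier → 8.2%.

Approved at 8.2%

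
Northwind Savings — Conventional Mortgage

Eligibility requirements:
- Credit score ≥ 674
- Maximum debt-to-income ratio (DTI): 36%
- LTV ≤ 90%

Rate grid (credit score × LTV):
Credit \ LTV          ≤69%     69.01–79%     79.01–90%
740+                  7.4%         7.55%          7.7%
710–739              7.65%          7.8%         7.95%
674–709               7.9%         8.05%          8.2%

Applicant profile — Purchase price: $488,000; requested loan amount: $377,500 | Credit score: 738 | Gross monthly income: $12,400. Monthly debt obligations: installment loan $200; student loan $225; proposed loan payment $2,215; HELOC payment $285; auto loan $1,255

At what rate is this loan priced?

7.8%

Credit score 738 ≥ 674; Total monthly debts = (200 + 225 + 2,215 + 285 + 1,255) = 4,180. DTI = 4,180/12,400 = 33.7% ≤ 36%
Loan-to-value = 377,500/488,000 = 77.4% — pass (90% max)
Credit 738 → row 710–739; LTV 77.4% → column 69.01–79%. Grid cell → 7.8%.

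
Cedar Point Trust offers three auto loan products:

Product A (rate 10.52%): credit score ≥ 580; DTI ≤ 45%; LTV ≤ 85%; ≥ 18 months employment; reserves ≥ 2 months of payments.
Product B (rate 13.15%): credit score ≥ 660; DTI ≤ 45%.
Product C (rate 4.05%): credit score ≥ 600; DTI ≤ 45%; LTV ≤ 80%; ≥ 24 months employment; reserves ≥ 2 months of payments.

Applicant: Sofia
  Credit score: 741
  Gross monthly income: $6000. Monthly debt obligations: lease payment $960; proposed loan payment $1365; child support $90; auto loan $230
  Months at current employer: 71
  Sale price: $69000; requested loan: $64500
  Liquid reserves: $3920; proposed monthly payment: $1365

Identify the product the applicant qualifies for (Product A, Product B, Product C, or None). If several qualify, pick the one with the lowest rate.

Product B

Total debts = (960 + 1,365 + 90 + 230) = 2,645; DTI = 2,645/6,000 = 44.1%.
LTV = 64,500/69,000 = 93.5%.
Reserves = 3,920/1,365 = 2.9 months.
Product A: score 741 ≥ 580; DTI 44.1% ≤ 45%; LTV 93.5% > 85%; employment 71 ≥ 18 mo; reserves 2.9 ≥ 2 mo → does not qualify.
Product B: score 741 ≥ 660; DTI 44.1% ≤ 45% → qualifies.
Product C: score 741 ≥ 600; DTI 44.1% ≤ 45%; LTV 93.5% > 80%; employment 71 ≥ 24 mo; reserves 2.9 ≥ 2 mo → does not qualify.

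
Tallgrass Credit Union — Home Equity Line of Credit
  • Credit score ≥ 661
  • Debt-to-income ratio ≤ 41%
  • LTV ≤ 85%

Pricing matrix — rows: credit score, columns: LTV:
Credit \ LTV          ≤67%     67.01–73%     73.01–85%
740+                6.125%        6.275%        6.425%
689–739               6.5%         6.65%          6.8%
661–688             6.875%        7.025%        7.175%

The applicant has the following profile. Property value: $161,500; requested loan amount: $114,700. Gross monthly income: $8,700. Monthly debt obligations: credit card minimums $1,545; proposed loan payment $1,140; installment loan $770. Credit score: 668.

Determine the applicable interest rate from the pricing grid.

7.025%

Credit score 668 ≥ 661; Total monthly debts = (1,545 + 1,140 + 770) = 3,455. DTI = 3,455/8,700 = 39.7% ≤ 41%
Loan-to-value = 114,700/161,500 = 71% — pass (85% max)
Score 668 is in the 661–688 band; LTV 71% is in the 67.01–73% band → 7.025%.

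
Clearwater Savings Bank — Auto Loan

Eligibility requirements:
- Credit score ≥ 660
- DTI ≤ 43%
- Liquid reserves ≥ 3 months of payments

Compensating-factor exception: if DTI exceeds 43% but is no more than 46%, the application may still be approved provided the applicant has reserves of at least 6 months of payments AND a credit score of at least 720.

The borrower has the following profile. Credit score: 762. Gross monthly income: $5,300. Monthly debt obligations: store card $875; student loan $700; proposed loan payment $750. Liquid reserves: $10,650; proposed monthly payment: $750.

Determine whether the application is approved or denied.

Credit score 762 ≥ 660 (meets base)
Total debts = (875 + 700 + 750) = 2,325. DTI = 2,325/5,300 = 43.9% > 43% — standard DTI limit exceeded.
Liquid reserves cover 10,650/750 = 14.2 months — ≥ 3 required
43.9% falls in the override range (43%–46%), so the compensating-factor test applies.
Reserves 14.2 ≥ 6 months; credit score 762 ≥ 720.
Both compensating conditions met → exception applies.

Approved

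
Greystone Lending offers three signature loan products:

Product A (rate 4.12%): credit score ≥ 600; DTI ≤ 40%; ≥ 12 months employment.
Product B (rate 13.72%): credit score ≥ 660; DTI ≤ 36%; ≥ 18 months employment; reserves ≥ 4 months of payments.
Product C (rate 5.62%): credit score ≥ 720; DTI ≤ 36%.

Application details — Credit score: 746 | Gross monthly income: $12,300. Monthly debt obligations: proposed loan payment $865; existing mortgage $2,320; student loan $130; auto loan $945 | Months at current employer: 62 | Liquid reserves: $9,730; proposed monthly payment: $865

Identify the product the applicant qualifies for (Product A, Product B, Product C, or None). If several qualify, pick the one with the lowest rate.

Product A

Total debts = (865 + 2,320 + 130 + 945) = 4,260; DTI = 4,260/12,300 = 34.6%.
Reserves = 9,730/865 = 11.2 months.
Product A: score 746 ≥ 600; DTI 34.6% ≤ 40%; employment 62 ≥ 12 mo → qualifies.
Product B: score 746 ≥ 660; DTI 34.6% ≤ 36%; employment 62 ≥ 18 mo; reserves 11.2 ≥ 4 mo → qualifies.
Product C: score 746 ≥ 720; DTI 34.6% ≤ 36% → qualifies.
Qualifying: Product A, Product B, Product C. Lowest rate is 4.12% → Product A.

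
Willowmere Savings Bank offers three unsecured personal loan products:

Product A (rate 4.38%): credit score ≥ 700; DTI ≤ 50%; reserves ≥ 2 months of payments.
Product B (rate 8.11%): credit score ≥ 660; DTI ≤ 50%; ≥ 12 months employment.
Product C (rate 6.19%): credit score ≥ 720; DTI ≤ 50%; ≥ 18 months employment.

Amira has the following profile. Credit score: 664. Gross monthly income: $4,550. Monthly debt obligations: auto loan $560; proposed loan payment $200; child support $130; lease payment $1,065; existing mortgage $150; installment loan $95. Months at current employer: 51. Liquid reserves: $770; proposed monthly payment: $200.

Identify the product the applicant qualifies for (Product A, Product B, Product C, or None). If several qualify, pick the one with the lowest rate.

Total debts = (560 + 200 + 130 + 1,065 + 150 + 95) = 2,200; DTI = 2,200/4,550 = 48.4%.
Reserves = 770/200 = 3.9 months.
Product A: score 664 < 700; DTI 48.4% ≤ 50%; reserves 3.9 ≥ 2 mo → does not qualify.
Product B: score 664 ≥ 660; DTI 48.4% ≤ 50%; employment 51 ≥ 12 mo → qualifies.
Product C: score 664 < 720; DTI 48.4% ≤ 50%; employment 51 ≥ 18 mo → does not qualify.

Product B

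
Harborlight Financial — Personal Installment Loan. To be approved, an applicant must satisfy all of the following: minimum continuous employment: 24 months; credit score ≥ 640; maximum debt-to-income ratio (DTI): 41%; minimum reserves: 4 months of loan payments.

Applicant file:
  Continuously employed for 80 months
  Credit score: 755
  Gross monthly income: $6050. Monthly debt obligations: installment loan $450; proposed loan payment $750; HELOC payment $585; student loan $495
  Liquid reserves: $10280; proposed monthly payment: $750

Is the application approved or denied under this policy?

Approved

Employment 80 ≥ 24 months
Credit score 755 ≥ 640 (meets)
Total monthly debts = (450 + 750 + 585 + 495) = 2,280. Debt-to-income = 2,280/6,050 = 37.7% — meets 41% limit
Reserves: 10,280 ÷ 750 = 13.7 months (meets 4-month minimum)
All criteria satisfied.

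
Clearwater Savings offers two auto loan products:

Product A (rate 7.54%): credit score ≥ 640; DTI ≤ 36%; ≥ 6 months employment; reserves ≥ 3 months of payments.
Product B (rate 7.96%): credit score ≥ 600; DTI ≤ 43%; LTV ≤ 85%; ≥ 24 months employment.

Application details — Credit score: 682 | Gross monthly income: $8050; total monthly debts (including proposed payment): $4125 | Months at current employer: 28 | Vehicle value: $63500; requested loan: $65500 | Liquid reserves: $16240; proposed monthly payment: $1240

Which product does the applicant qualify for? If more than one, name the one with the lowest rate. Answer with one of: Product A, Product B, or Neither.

DTI = 4,125/8,050 = 51.2%.
LTV = 65,500/63,500 = 103.1%.
Reserves = 16,240/1,240 = 13.1 months.
Product A: score 682 ≥ 640; DTI 51.2% > 36%; employment 28 ≥ 6 mo; reserves 13.1 ≥ 3 mo → does not qualify.
Product B: score 682 ≥ 600; DTI 51.2% > 43%; LTV 103.1% > 85%; employment 28 ≥ 24 mo → does not qualify.

Neither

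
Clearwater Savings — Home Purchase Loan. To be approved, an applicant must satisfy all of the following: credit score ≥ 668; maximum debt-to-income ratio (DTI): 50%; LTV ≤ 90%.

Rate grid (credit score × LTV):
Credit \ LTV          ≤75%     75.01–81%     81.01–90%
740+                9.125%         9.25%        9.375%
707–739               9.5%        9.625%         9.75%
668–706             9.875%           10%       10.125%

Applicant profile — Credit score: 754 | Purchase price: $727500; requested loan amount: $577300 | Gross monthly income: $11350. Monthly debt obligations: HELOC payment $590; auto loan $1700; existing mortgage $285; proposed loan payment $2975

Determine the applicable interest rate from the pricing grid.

Credit score 754 ≥ 668; Total monthly debts = (590 + 1,700 + 285 + 2,975) = 5,550. DTI: 5,550 ÷ 11,350 = 48.9%, within the 50% cap
Loan-to-value = 577,300/727,500 = 79.4% — pass (90% max)
Score 754 is in the 740+ band; LTV 79.4% is in the 75.01–81% band → 9.25%.

9.25%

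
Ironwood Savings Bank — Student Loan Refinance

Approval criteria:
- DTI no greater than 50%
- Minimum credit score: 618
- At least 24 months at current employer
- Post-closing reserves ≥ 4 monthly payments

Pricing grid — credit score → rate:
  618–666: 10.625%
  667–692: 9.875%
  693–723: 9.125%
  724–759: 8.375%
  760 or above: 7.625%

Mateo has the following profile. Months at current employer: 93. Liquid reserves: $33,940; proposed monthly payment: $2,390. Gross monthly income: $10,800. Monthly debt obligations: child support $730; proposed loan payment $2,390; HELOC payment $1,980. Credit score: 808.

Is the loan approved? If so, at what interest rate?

Approved at 7.625%

Credit score 808 ≥ 618 (meets minimum)
Reserves = 33,940/2,390 = 14.2 months ≥ 4
Employment 93 ≥ 24 months
Total monthly debts = (730 + 2,390 + 1,980) = 5,100. DTI = 5,100/10,800 = 47.2% ≤ 50%
All requirements met. Score 808 falls in the 760 or above tier → 7.625%.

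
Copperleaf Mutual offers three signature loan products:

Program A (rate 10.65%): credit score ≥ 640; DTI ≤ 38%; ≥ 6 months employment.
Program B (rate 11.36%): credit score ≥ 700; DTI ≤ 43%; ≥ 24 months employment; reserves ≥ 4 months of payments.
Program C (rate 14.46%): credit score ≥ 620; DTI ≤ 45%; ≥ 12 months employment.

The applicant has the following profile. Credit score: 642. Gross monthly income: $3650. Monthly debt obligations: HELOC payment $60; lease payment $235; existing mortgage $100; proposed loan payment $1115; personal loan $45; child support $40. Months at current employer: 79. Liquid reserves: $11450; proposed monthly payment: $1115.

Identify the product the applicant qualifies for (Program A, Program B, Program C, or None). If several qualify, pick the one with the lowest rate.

Program C

Total debts = (60 + 235 + 100 + 1,115 + 45 + 40) = 1,595; DTI = 1,595/3,650 = 43.7%.
Reserves = 11,450/1,115 = 10.3 months.
Program A: score 642 ≥ 640; DTI 43.7% > 38%; employment 79 ≥ 6 mo → does not qualify.
Program B: score 642 < 700; DTI 43.7% > 43%; employment 79 ≥ 24 mo; reserves 10.3 ≥ 4 mo → does not qualify.
Program C: score 642 ≥ 620; DTI 43.7% ≤ 45%; employment 79 ≥ 12 mo → qualifies.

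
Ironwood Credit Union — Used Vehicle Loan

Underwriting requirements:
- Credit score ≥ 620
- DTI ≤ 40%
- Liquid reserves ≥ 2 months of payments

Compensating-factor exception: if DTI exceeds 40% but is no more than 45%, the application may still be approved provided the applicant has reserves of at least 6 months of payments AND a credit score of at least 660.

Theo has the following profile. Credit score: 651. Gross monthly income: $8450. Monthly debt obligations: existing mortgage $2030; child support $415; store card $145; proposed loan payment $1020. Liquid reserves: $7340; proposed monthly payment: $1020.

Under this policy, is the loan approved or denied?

Credit score 651 ≥ 620 (meets base)
Total debts = (2,030 + 415 + 145 + 1,020) = 3,610. DTI: 3,610 ÷ 8,450 = 42.7%, over the 40% base limit.
Reserves: 7,340 ÷ 1,020 = 7.2 months (meets 2-month minimum)
DTI 42.7% is within the 40%–45% exception band; checking compensating factors.
Override check — reserves: 7.2 mo (ok); score: 651 (below 660).
Compensating-factor requirement not fully met.

Denied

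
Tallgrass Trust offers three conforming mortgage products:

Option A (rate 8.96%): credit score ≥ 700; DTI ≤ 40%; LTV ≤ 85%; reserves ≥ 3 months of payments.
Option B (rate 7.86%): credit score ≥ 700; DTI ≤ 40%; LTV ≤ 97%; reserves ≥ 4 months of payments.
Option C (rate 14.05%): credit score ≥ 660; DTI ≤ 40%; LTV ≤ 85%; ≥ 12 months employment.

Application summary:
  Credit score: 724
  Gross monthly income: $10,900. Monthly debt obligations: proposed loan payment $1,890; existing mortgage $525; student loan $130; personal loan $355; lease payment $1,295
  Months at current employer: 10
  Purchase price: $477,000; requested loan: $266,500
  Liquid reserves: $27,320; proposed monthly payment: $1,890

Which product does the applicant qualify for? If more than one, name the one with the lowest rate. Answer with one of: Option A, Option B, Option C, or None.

Option B

Total debts = (1,890 + 525 + 130 + 355 + 1,295) = 4,195; DTI = 4,195/10,900 = 38.5%.
LTV = 266,500/477,000 = 55.9%.
Reserves = 27,320/1,890 = 14.5 months.
Option A: score 724 ≥ 700; DTI 38.5% ≤ 40%; LTV 55.9% ≤ 85%; reserves 14.5 ≥ 3 mo → qualifies.
Option B: score 724 ≥ 700; DTI 38.5% ≤ 40%; LTV 55.9% ≤ 97%; reserves 14.5 ≥ 4 mo → qualifies.
Option C: score 724 ≥ 660; DTI 38.5% ≤ 40%; LTV 55.9% ≤ 85%; employment 10 < 12 mo → does not qualify.
Qualifying: Option A, Option B. Lowest rate is 7.86% → Option B.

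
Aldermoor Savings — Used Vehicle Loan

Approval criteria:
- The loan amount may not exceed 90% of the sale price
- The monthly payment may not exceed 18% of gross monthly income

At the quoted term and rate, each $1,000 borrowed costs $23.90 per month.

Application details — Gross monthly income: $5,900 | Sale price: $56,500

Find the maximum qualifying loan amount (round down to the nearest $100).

Payment cap: 18% × $5,900 = $1,062/month.
At $23.90 per $1,000, that supports 1,062/23.90 × 1,000 ≈ $44,435 → $44,400.
LTV cap: 90% × $56,500 = $50,850 → $50,800.
Binding constraint: payment-to-income.

$44,400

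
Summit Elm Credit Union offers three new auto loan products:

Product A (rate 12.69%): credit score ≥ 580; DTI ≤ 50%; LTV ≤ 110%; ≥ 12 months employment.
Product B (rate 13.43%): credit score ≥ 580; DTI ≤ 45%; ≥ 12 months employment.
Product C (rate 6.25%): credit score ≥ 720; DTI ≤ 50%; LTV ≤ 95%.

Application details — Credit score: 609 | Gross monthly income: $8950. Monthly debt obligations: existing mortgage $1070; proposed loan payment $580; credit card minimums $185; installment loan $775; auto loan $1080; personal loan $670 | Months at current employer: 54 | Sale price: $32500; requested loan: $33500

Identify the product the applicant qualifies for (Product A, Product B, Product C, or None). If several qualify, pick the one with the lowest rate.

Product A

Total debts = (1,070 + 580 + 185 + 775 + 1,080 + 670) = 4,360; DTI = 4,360/8,950 = 48.7%.
LTV = 33,500/32,500 = 103.1%.
Product A: score 609 ≥ 580; DTI 48.7% ≤ 50%; LTV 103.1% ≤ 110%; employment 54 ≥ 12 mo → qualifies.
Product B: score 609 ≥ 580; DTI 48.7% > 45%; employment 54 ≥ 12 mo → does not qualify.
Product C: score 609 < 720; DTI 48.7% ≤ 50%; LTV 103.1% > 95% → does not qualify.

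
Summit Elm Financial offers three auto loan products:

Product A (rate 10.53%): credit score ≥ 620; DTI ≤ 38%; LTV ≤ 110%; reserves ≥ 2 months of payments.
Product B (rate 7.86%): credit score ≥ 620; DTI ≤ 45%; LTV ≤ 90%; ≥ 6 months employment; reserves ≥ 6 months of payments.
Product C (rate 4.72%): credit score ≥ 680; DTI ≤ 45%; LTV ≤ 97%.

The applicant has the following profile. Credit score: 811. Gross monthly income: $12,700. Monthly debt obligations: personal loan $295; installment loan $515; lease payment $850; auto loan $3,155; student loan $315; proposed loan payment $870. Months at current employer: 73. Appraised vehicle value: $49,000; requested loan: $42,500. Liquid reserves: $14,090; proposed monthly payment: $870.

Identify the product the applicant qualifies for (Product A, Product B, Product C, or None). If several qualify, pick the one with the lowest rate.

None

Total debts = (295 + 515 + 850 + 3,155 + 315 + 870) = 6,000; DTI = 6,000/12,700 = 47.2%.
LTV = 42,500/49,000 = 86.7%.
Reserves = 14,090/870 = 16.2 months.
Product A: score 811 ≥ 620; DTI 47.2% > 38%; LTV 86.7% ≤ 110%; reserves 16.2 ≥ 2 mo → does not qualify.
Product B: score 811 ≥ 620; DTI 47.2% > 45%; LTV 86.7% ≤ 90%; employment 73 ≥ 6 mo; reserves 16.2 ≥ 6 mo → does not qualify.
Product C: score 811 ≥ 680; DTI 47.2% > 45%; LTV 86.7% ≤ 97% → does not qualify.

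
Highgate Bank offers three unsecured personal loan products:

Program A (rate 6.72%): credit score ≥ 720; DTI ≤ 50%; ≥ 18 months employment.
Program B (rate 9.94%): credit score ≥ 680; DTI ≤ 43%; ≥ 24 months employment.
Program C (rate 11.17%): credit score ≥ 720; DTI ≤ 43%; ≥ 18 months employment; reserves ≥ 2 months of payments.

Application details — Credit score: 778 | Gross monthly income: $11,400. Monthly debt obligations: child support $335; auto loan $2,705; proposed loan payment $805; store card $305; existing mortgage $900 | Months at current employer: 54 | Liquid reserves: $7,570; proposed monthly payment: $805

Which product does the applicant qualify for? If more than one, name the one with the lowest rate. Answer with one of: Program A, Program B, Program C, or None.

Total debts = (335 + 2,705 + 805 + 305 + 900) = 5,050; DTI = 5,050/11,400 = 44.3%.
Reserves = 7,570/805 = 9.4 months.
Program A: score 778 ≥ 720; DTI 44.3% ≤ 50%; employment 54 ≥ 18 mo → qualifies.
Program B: score 778 ≥ 680; DTI 44.3% > 43%; employment 54 ≥ 24 mo → does not qualify.
Program C: score 778 ≥ 720; DTI 44.3% > 43%; employment 54 ≥ 18 mo; reserves 9.4 ≥ 2 mo → does not qualify.

Program A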